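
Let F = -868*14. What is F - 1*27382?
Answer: -39534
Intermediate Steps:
F = -12152
F - 1*27382 = -12152 - 1*27382 = -12152 - 27382 = -39534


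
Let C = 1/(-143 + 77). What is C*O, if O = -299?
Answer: 299/66 ≈ 4.5303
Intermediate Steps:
C = -1/66 (C = 1/(-66) = -1/66 ≈ -0.015152)
C*O = -1/66*(-299) = 299/66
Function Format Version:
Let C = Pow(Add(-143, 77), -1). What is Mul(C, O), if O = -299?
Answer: Rational(299, 66) ≈ 4.5303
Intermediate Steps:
C = Rational(-1, 66) (C = Pow(-66, -1) = Rational(-1, 66) ≈ -0.015152)
Mul(C, O) = Mul(Rational(-1, 66), -299) = Rational(299, 66)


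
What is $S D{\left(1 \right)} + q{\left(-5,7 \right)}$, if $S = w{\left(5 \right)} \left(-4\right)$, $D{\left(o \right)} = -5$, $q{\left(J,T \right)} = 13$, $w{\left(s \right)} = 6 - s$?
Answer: $33$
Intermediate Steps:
$S = -4$ ($S = \left(6 - 5\right) \left(-4\right) = 1 \left(-4\right) = -4$)
$S D{\left(1 \right)} + q{\left(-5,7 \right)} = \left(-4\right) \left(-5\right) + 13 = 20 + 13 = 33$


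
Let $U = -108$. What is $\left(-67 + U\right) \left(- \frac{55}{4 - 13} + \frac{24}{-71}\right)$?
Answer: $- \frac{645575}{639} \approx -1010.3$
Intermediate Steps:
$\left(-67 + U\right) \left(- \frac{55}{4 - 13} + \frac{24}{-71}\right) = \left(-67 - 108\right) \left(- \frac{55}{4 - 13} + \frac{24}{-71}\right) = - 175 \left(- \frac{55}{-9} + 24 \left(- \frac{1}{71}\right)\right) = - 175 \left(\left(-55\right) \left(- \frac{1}{9}\right) - \frac{24}{71}\right) = - 175 \left(\frac{55}{9} - \frac{24}{71}\right) = \left(-175\right) \frac{3689}{639} = - \frac{645575}{639}$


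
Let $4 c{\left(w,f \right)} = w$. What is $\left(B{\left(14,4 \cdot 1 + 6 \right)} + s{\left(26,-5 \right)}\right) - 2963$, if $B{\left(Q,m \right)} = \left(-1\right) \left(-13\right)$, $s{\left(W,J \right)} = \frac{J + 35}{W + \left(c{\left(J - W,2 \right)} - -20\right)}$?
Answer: $- \frac{150410}{51} \approx -2949.2$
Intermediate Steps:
$c{\left(w,f \right)} = \frac{w}{4}$
$s{\left(W,J \right)} = \frac{35 + J}{20 + \frac{J}{4} + \frac{3 W}{4}}$ ($s{\left(W,J \right)} = \frac{J + 35}{W + \left(\frac{J - W}{4} - -20\right)} = \frac{35 + J}{W + \left(\left(- \frac{W}{4} + \frac{J}{4}\right) + 20\right)} = \frac{35 + J}{W + \left(20 - \frac{W}{4} + \frac{J}{4}\right)} = \frac{35 + J}{20 + \frac{J}{4} + \frac{3 W}{4}}$)
$B{\left(Q,m \right)} = 13$
$\left(B{\left(14,4 \cdot 1 + 6 \right)} + s{\left(26,-5 \right)}\right) - 2963 = \left(13 + \frac{4 \left(35 - 5\right)}{80 - 5 + 3 \cdot 26}\right) - 2963 = \left(13 + 4 \frac{1}{80 - 5 + 78} \cdot 30\right) - 2963 = \left(13 + 4 \cdot \frac{1}{153} \cdot 30\right) - 2963 = \left(13 + \frac{40}{51}\right) - 2963 = \frac{703}{51} - 2963 = - \frac{150410}{51}$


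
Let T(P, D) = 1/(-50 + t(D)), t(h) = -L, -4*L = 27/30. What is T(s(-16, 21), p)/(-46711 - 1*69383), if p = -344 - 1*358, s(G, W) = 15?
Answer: 20/115571577 ≈ 1.7305e-7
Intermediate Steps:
L = -9/40 (L = -27/(4*30) = -¼*9/10 = -9/40 ≈ -0.22500)
t(h) = 9/40 (t(h) = -1*(-9/40) = 9/40)
p = -702 (p = -344 - 358 = -702)
T(P, D) = -40/1991 (T(P, D) = 1/(-50 + 9/40) = 1/(-1991/40) = -40/1991)
T(s(-16, 21), p)/(-46711 - 1*69383) = -40/(1991*(-46711 - 1*69383)) = -40/(1991*(-46711 - 69383)) = -40/1991/(-116094) = -40/1991*(-1/116094) = 20/115571577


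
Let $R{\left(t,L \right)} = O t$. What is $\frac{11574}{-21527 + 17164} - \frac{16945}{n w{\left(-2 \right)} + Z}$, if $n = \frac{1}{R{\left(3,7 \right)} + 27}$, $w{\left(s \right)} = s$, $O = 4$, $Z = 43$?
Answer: $- \frac{580539363}{1461605} \approx -397.19$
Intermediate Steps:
$R{\left(t,L \right)} = 4 t$
$n = \frac{1}{39}$ ($n = \frac{1}{4 \cdot 3 + 27} = \frac{1}{12 + 27} = \frac{1}{39} \approx 0.025641$)
$\frac{11574}{-21527 + 17164} - \frac{16945}{n w{\left(-2 \right)} + Z} = \frac{11574}{-21527 + 17164} - \frac{16945}{\frac{1}{39} \left(-2\right) + 43} = \frac{11574}{-4363} - \frac{16945}{- \frac{2}{39} + 43} = 11574 \left(- \frac{1}{4363}\right) - \frac{16945}{\frac{1675}{39}} = - \frac{11574}{4363} - \frac{132171}{335} = - \frac{580539363}{1461605}$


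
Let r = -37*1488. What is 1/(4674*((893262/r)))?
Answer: -4588/347925549 ≈ -1.3187e-5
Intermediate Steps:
r = -55056
1/(4674*((893262/r))) = 1/(4674*((893262/(-55056)))) = 1/(4674*((893262*(-1/55056)))) = 1/(4674*(-148877/9176)) = (1/4674)*(-9176/148877) = -4588/347925549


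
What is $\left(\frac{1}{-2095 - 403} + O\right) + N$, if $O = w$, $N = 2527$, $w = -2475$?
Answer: $\frac{129895}{2498} \approx 52.0$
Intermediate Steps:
$O = -2475$
$\left(\frac{1}{-2095 - 403} + O\right) + N = \left(\frac{1}{-2095 - 403} - 2475\right) + 2527 = \left(\frac{1}{-2498} - 2475\right) + 2527 = \left(- \frac{1}{2498} - 2475\right) + 2527 = - \frac{6182551}{2498} + 2527 = \frac{129895}{2498}$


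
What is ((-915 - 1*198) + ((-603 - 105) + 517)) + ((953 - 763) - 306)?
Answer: -1420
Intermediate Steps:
((-915 - 1*198) + ((-603 - 105) + 517)) + ((953 - 763) - 306) = ((-915 - 198) + (-708 + 517)) + (190 - 306) = (-1113 - 191) - 116 = -1304 - 116 = -1420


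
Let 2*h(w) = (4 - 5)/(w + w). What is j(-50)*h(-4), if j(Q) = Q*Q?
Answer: 625/4 ≈ 156.25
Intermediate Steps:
j(Q) = Q²
h(w) = -1/(4*w) (h(w) = ((4 - 5)/(w + w))/2 = (-1/(2*w))/2 = -1/(4*w))
j(-50)*h(-4) = (-50)²*(-¼/(-4)) = 2500*(-¼*(-¼)) = 2500*(1/16) = 625/4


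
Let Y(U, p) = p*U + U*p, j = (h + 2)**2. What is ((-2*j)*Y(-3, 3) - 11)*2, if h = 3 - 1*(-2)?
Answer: 3506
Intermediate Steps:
h = 5 (h = 3 + 2 = 5)
j = 49 (j = (5 + 2)**2 = 7**2 = 49)
Y(U, p) = 2*U*p (Y(U, p) = U*p + U*p = 2*U*p)
((-2*j)*Y(-3, 3) - 11)*2 = ((-2*49)*(2*(-3)*3) - 11)*2 = (-98*(-18) - 11)*2 = (1764 - 11)*2 = 1753*2 = 3506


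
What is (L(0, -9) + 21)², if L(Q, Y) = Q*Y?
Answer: 441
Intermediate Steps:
(L(0, -9) + 21)² = (0*(-9) + 21)² = (0 + 21)² = 21² = 441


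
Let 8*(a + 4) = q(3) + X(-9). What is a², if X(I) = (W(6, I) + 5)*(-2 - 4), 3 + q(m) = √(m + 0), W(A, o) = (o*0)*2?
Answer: (65 - √3)²/64 ≈ 62.544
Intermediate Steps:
W(A, o) = 0 (W(A, o) = 0*2 = 0)
q(m) = -3 + √m (q(m) = -3 + √(m + 0) = -3 + √m)
X(I) = -30 (X(I) = (0 + 5)*(-2 - 4) = 5*(-6) = -30)
a = -65/8 + √3/8 (a = -4 + ((-3 + √3) - 30)/8 = -4 + (-33 + √3)/8 = -4 + (-33/8 + √3/8) = -65/8 + √3/8 ≈ -7.9085)
a² = (-65/8 + √3/8)²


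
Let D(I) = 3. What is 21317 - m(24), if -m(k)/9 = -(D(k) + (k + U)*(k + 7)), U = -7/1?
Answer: 16547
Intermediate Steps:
U = -7 (U = -7*1 = -7)
m(k) = 27 + 9*(-7 + k)*(7 + k) (m(k) = -(-9)*(3 + (k - 7)*(k + 7)) = -(-9)*(3 + (-7 + k)*(7 + k)) = -9*(-3 - (-7 + k)*(7 + k)) = 27 + 9*(-7 + k)*(7 + k))
21317 - m(24) = 21317 - (-414 + 9*24²) = 21317 - (-414 + 9*576) = 21317 - (-414 + 5184) = 21317 - 1*4770 = 21317 - 4770 = 16547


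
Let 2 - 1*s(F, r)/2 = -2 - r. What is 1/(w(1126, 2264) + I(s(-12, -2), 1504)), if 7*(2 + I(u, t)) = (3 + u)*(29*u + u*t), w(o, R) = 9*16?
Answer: 1/6274 ≈ 0.00015939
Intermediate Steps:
w(o, R) = 144
s(F, r) = 8 + 2*r (s(F, r) = 4 - 2*(-2 - r) = 4 + (4 + 2*r) = 8 + 2*r)
I(u, t) = -2 + (3 + u)*(29*u + t*u)/7 (I(u, t) = -2 + ((3 + u)*(29*u + u*t))/7 = -2 + ((3 + u)*(29*u + t*u))/7 = -2 + (3 + u)*(29*u + t*u)/7)
1/(w(1126, 2264) + I(s(-12, -2), 1504)) = 1/(144 + (-2 + 29*(8 + 2*(-2))²/7 + 87*(8 + 2*(-2))/7 + (⅐)*1504*(8 + 2*(-2))² + (3/7)*1504*(8 + 2*(-2)))) = 1/(144 + (-2 + 29*(8 - 4)²/7 + 87*(8 - 4)/7 + (⅐)*1504*(8 - 4)² + (3/7)*1504*(8 - 4))) = 1/(144 + (-2 + (29/7)*4² + (87/7)*4 + (⅐)*1504*4² + (3/7)*1504*4)) = 1/(144 + (-2 + (29/7)*16 + 348/7 + (⅐)*1504*16 + 18048/7)) = 1/(144 + (-2 + 464/7 + 348/7 + 24064/7 + 18048/7)) = 1/(144 + 6130) = 1/6274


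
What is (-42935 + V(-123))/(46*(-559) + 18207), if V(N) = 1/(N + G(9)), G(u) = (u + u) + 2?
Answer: 4422306/773221 ≈ 5.7193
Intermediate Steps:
G(u) = 2 + 2*u (G(u) = 2*u + 2 = 2 + 2*u)
V(N) = 1/(20 + N) (V(N) = 1/(N + (2 + 2*9)) = 1/(N + (2 + 18)) = 1/(N + 20) = 1/(20 + N))
(-42935 + V(-123))/(46*(-559) + 18207) = (-42935 + 1/(20 - 123))/(46*(-559) + 18207) = (-42935 + 1/(-103))/(-25714 + 18207) = (-42935 - 1/103)/(-7507) = -4422306/103*(-1/7507) = 4422306/773221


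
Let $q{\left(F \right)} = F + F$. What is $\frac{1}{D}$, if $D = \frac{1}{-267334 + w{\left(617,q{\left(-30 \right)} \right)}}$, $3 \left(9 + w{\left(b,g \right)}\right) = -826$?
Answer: $- \frac{802855}{3} \approx -2.6762 \cdot 10^{5}$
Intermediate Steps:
$q{\left(F \right)} = 2 F$
$w{\left(b,g \right)} = - \frac{853}{3}$ ($w{\left(b,g \right)} = -9 + \frac{1}{3} \left(-826\right) = -9 - \frac{826}{3} = - \frac{853}{3}$)
$D = - \frac{3}{802855}$ ($D = \frac{1}{-267334 - \frac{853}{3}} = \frac{1}{- \frac{802855}{3}} = - \frac{3}{802855} \approx -3.7367 \cdot 10^{-6}$)
$\frac{1}{D} = \frac{1}{- \frac{3}{802855}} = - \frac{802855}{3}$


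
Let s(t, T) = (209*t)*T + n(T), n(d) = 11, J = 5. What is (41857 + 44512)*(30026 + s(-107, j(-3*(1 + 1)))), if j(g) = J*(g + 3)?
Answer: 31566314858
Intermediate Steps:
j(g) = 15 + 5*g (j(g) = 5*(g + 3) = 5*(3 + g) = 15 + 5*g)
s(t, T) = 11 + 209*T*t (s(t, T) = (209*t)*T + 11 = 209*T*t + 11 = 11 + 209*T*t)
(41857 + 44512)*(30026 + s(-107, j(-3*(1 + 1)))) = (41857 + 44512)*(30026 + (11 + 209*(15 + 5*(-3*(1 + 1)))*(-107))) = 86369*(30026 + (11 + 209*(15 + 5*(-3*2))*(-107))) = 86369*(30026 + (11 + 209*(15 + 5*(-6))*(-107))) = 86369*(30026 + (11 + 209*(15 - 30)*(-107))) = 86369*(30026 + (11 + 209*(-15)*(-107))) = 86369*(30026 + (11 + 335445)) = 86369*(30026 + 335456) = 86369*365482 = 31566314858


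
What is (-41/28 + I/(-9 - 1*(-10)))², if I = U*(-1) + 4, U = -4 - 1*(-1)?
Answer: 24025/784 ≈ 30.644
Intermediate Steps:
U = -3 (U = -4 + 1 = -3)
I = 7 (I = -3*(-1) + 4 = 3 + 4 = 7)
(-41/28 + I/(-9 - 1*(-10)))² = (-41/28 + 7/(-9 - 1*(-10)))² = (-41*1/28 + 7/(-9 + 10))² = (-41/28 + 7/1)² = (-41/28 + 7*1)² = (-41/28 + 7)² = (155/28)² = 24025/784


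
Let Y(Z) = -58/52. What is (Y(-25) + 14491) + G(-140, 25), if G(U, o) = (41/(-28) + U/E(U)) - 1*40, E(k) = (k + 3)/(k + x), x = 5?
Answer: 713634225/49868 ≈ 14310.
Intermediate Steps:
Y(Z) = -29/26 (Y(Z) = -58*1/52 = -29/26)
E(k) = (3 + k)/(5 + k) (E(k) = (k + 3)/(k + 5) = (3 + k)/(5 + k))
G(U, o) = -1161/28 + U*(5 + U)/(3 + U) (G(U, o) = (41/(-28) + U/(((3 + U)/(5 + U)))) - 1*40 = (41*(-1/28) + U*((5 + U)/(3 + U))) - 40 = (-41/28 + U*(5 + U)/(3 + U)) - 40 = -1161/28 + U*(5 + U)/(3 + U))
(Y(-25) + 14491) + G(-140, 25) = (-29/26 + 14491) + (-3483 - 1021*(-140) + 28*(-140)**2)/(28*(3 - 140)) = 376737/26 + (1/28)*(-3483 + 142940 + 28*19600)/(-137) = 376737/26 + (1/28)*(-1/137)*(-3483 + 142940 + 548800) = 376737/26 + (1/28)*(-1/137)*688257 = 376737/26 - 688257/3836 = 713634225/49868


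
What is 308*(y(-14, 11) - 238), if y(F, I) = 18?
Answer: -67760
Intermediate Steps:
308*(y(-14, 11) - 238) = 308*(18 - 238) = 308*(-220) = -67760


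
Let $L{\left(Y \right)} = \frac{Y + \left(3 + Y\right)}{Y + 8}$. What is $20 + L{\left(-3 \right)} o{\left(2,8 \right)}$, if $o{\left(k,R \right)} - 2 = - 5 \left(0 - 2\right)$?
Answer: $\frac{64}{5} \approx 12.8$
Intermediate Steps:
$o{\left(k,R \right)} = 12$ ($o{\left(k,R \right)} = 2 - 5 \left(0 - 2\right) = 2 - -10 = 2 + 10 = 12$)
$L{\left(Y \right)} = \frac{3 + 2 Y}{8 + Y}$
$20 + L{\left(-3 \right)} o{\left(2,8 \right)} = 20 + \frac{3 + 2 \left(-3\right)}{8 - 3} \cdot 12 = 20 + \frac{3 - 6}{5} \cdot 12 = 20 + \frac{1}{5} \left(-3\right) 12 = 20 - \frac{36}{5} = \frac{64}{5}$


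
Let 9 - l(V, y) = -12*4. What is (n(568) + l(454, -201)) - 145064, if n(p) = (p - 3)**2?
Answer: 174218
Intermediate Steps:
l(V, y) = 57 (l(V, y) = 9 - (-12)*4 = 9 - 1*(-48) = 9 + 48 = 57)
n(p) = (-3 + p)**2
(n(568) + l(454, -201)) - 145064 = ((-3 + 568)**2 + 57) - 145064 = (565**2 + 57) - 145064 = (319225 + 57) - 145064 = 319282 - 145064 = 174218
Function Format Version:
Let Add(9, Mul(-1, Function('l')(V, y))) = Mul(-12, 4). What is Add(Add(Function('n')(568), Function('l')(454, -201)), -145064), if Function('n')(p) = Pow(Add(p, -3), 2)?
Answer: 174218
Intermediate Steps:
Function('l')(V, y) = 57 (Function('l')(V, y) = Add(9, Mul(-1, Mul(-12, 4))) = Add(9, Mul(-1, -48)) = Add(9, 48) = 57)
Function('n')(p) = Pow(Add(-3, p), 2)
Add(Add(Function('n')(568), Function('l')(454, -201)), -145064) = Add(Add(Pow(Add(-3, 568), 2), 57), -145064) = Add(Add(Pow(565, 2), 57), -145064) = Add(Add(319225, 57), -145064) = Add(319282, -145064) = 174218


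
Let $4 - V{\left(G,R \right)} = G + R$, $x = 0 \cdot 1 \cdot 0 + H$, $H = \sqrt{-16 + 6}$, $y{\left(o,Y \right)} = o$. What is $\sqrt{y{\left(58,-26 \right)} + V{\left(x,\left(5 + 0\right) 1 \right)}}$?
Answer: $\sqrt{57 - i \sqrt{10}} \approx 7.5527 - 0.20935 i$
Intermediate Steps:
$H = i \sqrt{10}$ ($H = \sqrt{-10} = i \sqrt{10} \approx 3.1623 i$)
$x = i \sqrt{10}$ ($x = 0 \cdot 1 \cdot 0 + i \sqrt{10} = 0 \cdot 0 + i \sqrt{10} = 0 + i \sqrt{10} = i \sqrt{10} \approx 3.1623 i$)
$V{\left(G,R \right)} = 4 - G - R$ ($V{\left(G,R \right)} = 4 - \left(G + R\right) = 4 - G - R$)
$\sqrt{y{\left(58,-26 \right)} + V{\left(x,\left(5 + 0\right) 1 \right)}} = \sqrt{58 - \left(-4 + i \sqrt{10} + \left(5 + 0\right) 1\right)} = \sqrt{58 - \left(-4 + 5 + i \sqrt{10}\right)} = \sqrt{58 - \left(1 + i \sqrt{10}\right)} = \sqrt{57 - i \sqrt{10}}$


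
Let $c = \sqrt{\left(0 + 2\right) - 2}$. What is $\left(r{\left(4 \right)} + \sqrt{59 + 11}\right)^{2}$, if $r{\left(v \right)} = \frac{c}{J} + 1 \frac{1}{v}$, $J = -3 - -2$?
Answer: $\frac{1121}{16} + \frac{\sqrt{70}}{2} \approx 74.246$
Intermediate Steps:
$J = -1$ ($J = -3 + 2 = -1$)
$c = 0$ ($c = \sqrt{2 - 2} = \sqrt{0} = 0$)
$r{\left(v \right)} = \frac{1}{v}$ ($r{\left(v \right)} = \frac{0}{-1} + 1 \frac{1}{v} = 0 \left(-1\right) + \frac{1}{v} = 0 + \frac{1}{v} = \frac{1}{v}$)
$\left(r{\left(4 \right)} + \sqrt{59 + 11}\right)^{2} = \left(\frac{1}{4} + \sqrt{59 + 11}\right)^{2} = \left(\frac{1}{4} + \sqrt{70}\right)^{2}$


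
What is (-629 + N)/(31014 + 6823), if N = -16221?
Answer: -16850/37837 ≈ -0.44533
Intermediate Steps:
(-629 + N)/(31014 + 6823) = (-629 - 16221)/(31014 + 6823) = -16850/37837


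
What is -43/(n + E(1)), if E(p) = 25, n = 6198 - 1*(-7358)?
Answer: -43/13581 ≈ -0.0031662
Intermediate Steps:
n = 13556 (n = 6198 + 7358 = 13556)
-43/(n + E(1)) = -43/(13556 + 25) = -43/13581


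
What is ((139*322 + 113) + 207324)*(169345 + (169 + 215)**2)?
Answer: 79895628195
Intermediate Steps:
((139*322 + 113) + 207324)*(169345 + (169 + 215)**2) = ((44758 + 113) + 207324)*(169345 + 384**2) = (44871 + 207324)*(169345 + 147456) = 252195*316801 = 79895628195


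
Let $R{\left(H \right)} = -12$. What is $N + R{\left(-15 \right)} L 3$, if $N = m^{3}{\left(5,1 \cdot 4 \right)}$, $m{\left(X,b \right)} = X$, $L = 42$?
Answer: $-1387$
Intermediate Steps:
$N = 125$ ($N = 5^{3} = 125$)
$N + R{\left(-15 \right)} L 3 = 125 - 12 \cdot 42 \cdot 3 = 125 - 1512 = -1387$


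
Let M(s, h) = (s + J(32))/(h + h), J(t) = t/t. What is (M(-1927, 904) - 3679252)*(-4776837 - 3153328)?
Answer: 26376083831417215/904 ≈ 2.9177e+13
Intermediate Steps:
J(t) = 1
M(s, h) = (1 + s)/(2*h) (M(s, h) = (s + 1)/(h + h) = (1 + s)/((2*h)) = (1 + s)*(1/(2*h)) = (1 + s)/(2*h))
(M(-1927, 904) - 3679252)*(-4776837 - 3153328) = ((1/2)*(1 - 1927)/904 - 3679252)*(-4776837 - 3153328) = ((1/2)*(1/904)*(-1926) - 3679252)*(-7930165) = (-963/904 - 3679252)*(-7930165) = -3326044771/904*(-7930165) = 26376083831417215/904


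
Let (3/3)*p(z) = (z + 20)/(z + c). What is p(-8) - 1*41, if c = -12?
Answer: -208/5 ≈ -41.600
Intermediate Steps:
p(z) = (20 + z)/(-12 + z) (p(z) = (z + 20)/(z - 12) = (20 + z)/(-12 + z))
p(-8) - 1*41 = (20 - 8)/(-12 - 8) - 1*41 = 12/(-20) - 41 = -1/20*12 - 41 = -3/5 - 41 = -208/5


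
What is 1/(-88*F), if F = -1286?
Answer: 1/113168 ≈ 8.8364e-6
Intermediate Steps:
1/(-88*F) = 1/(-88*(-1286)) = 1/113168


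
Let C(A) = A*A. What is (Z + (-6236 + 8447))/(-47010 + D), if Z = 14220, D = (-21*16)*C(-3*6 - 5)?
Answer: -5477/74918 ≈ -0.073107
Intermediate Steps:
C(A) = A**2
D = -177744 (D = (-21*16)*(-3*6 - 5)**2 = -336*(-18 - 5)**2 = -336*(-23)**2 = -336*529 = -177744)
(Z + (-6236 + 8447))/(-47010 + D) = (14220 + (-6236 + 8447))/(-47010 - 177744) = (14220 + 2211)/(-224754) = 16431*(-1/224754) = -5477/74918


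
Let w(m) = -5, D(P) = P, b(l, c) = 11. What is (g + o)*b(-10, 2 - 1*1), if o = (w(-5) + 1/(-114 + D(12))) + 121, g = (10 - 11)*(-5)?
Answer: 135751/102 ≈ 1330.9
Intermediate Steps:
g = 5 (g = -1*(-5) = 5)
o = 11831/102 (o = (-5 + 1/(-114 + 12)) + 121 = (-5 + 1/(-102)) + 121 = (-5 - 1/102) + 121 = -511/102 + 121 = 11831/102 ≈ 115.99)
(g + o)*b(-10, 2 - 1*1) = (5 + 11831/102)*11 = (12341/102)*11 = 135751/102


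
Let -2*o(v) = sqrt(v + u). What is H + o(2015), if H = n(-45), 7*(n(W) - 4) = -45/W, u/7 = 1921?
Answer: 29/7 - 3*sqrt(1718)/2 ≈ -58.030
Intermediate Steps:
u = 13447 (u = 7*1921 = 13447)
o(v) = -sqrt(13447 + v)/2 (o(v) = -sqrt(v + 13447)/2 = -sqrt(13447 + v)/2)
n(W) = 4 - 45/(7*W) (n(W) = 4 + (-45/W)/7 = 4 - 45/(7*W))
H = 29/7 (H = 4 - 45/7/(-45) = 4 - 45/7*(-1/45) = 4 + 1/7 = 29/7 ≈ 4.1429)
H + o(2015) = 29/7 - sqrt(13447 + 2015)/2 = 29/7 - 3*sqrt(1718)/2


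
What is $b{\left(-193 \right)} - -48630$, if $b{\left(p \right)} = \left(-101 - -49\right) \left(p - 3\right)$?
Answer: $58822$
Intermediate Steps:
$b{\left(p \right)} = 156 - 52 p$ ($b{\left(p \right)} = \left(-101 + 49\right) \left(-3 + p\right) = - 52 \left(-3 + p\right) = 156 - 52 p$)
$b{\left(-193 \right)} - -48630 = \left(156 - -10036\right) - -48630 = \left(156 + 10036\right) + 48630 = 10192 + 48630 = 58822$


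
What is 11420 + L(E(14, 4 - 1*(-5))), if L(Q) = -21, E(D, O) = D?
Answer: 11399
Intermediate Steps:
11420 + L(E(14, 4 - 1*(-5))) = 11420 - 21 = 11399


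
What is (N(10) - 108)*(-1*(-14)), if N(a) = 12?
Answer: -1344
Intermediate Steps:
(N(10) - 108)*(-1*(-14)) = (12 - 108)*(-1*(-14)) = -96*14 = -1344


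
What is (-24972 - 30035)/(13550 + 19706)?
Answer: -55007/33256 ≈ -1.6540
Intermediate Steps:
(-24972 - 30035)/(13550 + 19706) = -55007/33256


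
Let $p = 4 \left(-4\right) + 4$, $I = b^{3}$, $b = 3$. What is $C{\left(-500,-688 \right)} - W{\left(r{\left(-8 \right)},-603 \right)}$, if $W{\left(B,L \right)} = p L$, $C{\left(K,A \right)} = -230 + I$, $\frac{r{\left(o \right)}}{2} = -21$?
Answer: $-7439$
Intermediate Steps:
$r{\left(o \right)} = -42$ ($r{\left(o \right)} = 2 \left(-21\right) = -42$)
$I = 27$ ($I = 3^{3} = 27$)
$C{\left(K,A \right)} = -203$ ($C{\left(K,A \right)} = -230 + 27 = -203$)
$p = -12$ ($p = -16 + 4 = -12$)
$W{\left(B,L \right)} = - 12 L$
$C{\left(-500,-688 \right)} - W{\left(r{\left(-8 \right)},-603 \right)} = -203 - \left(-12\right) \left(-603\right) = -203 - 7236 = -7439$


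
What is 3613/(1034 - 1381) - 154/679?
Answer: -358095/33659 ≈ -10.639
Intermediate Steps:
3613/(1034 - 1381) - 154/679 = 3613/(-347) - 154*1/679 = 3613*(-1/347) - 22/97 = -3613/347 - 22/97 = -358095/33659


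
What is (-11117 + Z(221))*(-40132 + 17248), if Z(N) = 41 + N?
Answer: 248405820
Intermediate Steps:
(-11117 + Z(221))*(-40132 + 17248) = (-11117 + (41 + 221))*(-40132 + 17248) = (-11117 + 262)*(-22884) = -10855*(-22884) = 248405820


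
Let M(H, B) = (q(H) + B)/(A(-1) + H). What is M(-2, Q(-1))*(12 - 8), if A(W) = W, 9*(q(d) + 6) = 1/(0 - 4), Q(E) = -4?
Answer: 361/27 ≈ 13.370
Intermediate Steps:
q(d) = -217/36 (q(d) = -6 + 1/(9*(0 - 4)) = -6 + (⅑)/(-4) = -6 + (⅑)*(-¼) = -6 - 1/36 = -217/36)
M(H, B) = (-217/36 + B)/(-1 + H)
M(-2, Q(-1))*(12 - 8) = ((-217/36 - 4)/(-1 - 2))*(12 - 8) = (-361/36/(-3))*4 = -⅓*(-361/36)*4 = (361/108)*4 = 361/27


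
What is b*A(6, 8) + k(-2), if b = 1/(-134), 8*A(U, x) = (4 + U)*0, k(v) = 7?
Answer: 7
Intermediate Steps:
A(U, x) = 0 (A(U, x) = ((4 + U)*0)/8 = (⅛)*0 = 0)
b = -1/134 ≈ -0.0074627
b*A(6, 8) + k(-2) = -1/134*0 + 7 = 0 + 7 = 7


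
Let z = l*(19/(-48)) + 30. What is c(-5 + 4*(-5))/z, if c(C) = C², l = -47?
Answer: 30000/2333 ≈ 12.859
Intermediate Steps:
z = 2333/48 (z = -893/(-48) + 30 = -893*(-1)/48 + 30 = -47*(-19/48) + 30 = 893/48 + 30 = 2333/48 ≈ 48.604)
c(-5 + 4*(-5))/z = (-5 + 4*(-5))²/(2333/48) = (-5 - 20)²*(48/2333) = (-25)²*(48/2333) = 625*(48/2333) = 30000/2333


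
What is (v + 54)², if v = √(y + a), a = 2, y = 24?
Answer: (54 + √26)² ≈ 3492.7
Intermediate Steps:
v = √26 (v = √(24 + 2) = √26 ≈ 5.0990)
(v + 54)² = (√26 + 54)² = (54 + √26)²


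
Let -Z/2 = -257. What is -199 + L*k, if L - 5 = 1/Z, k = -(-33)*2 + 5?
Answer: 80255/514 ≈ 156.14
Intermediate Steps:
k = 71 (k = -11*(-6) + 5 = 66 + 5 = 71)
Z = 514 (Z = -2*(-257) = 514)
L = 2571/514 (L = 5 + 1/514 = 2571/514 ≈ 5.0019)
-199 + L*k = -199 + (2571/514)*71 = -199 + 182541/514 = 80255/514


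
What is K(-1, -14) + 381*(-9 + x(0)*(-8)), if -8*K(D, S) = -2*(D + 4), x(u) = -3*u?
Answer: -13713/4 ≈ -3428.3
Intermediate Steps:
K(D, S) = 1 + D/4 (K(D, S) = -(-1)*(D + 4)/4 = -(-1)*(4 + D)/4 = -(-8 - 2*D)/8 = 1 + D/4)
K(-1, -14) + 381*(-9 + x(0)*(-8)) = (1 + (¼)*(-1)) + 381*(-9 - 3*0*(-8)) = (1 - ¼) + 381*(-9 + 0*(-8)) = ¾ + 381*(-9 + 0) = ¾ + 381*(-9) = ¾ - 3429 = -13713/4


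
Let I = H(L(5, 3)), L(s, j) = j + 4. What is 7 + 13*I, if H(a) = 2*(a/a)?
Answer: 33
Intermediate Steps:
L(s, j) = 4 + j
H(a) = 2 (H(a) = 2*1 = 2)
I = 2
7 + 13*I = 7 + 13*2 = 7 + 26 = 33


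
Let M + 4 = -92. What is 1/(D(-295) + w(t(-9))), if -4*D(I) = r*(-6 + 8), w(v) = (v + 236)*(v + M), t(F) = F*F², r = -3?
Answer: 2/813453 ≈ 2.4587e-6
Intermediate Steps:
M = -96 (M = -4 - 92 = -96)
t(F) = F³
w(v) = (-96 + v)*(236 + v) (w(v) = (v + 236)*(v - 96) = (236 + v)*(-96 + v) = (-96 + v)*(236 + v))
D(I) = 3/2 (D(I) = -(-3)*(-6 + 8)/4 = -(-3)*2/4 = -¼*(-6) = 3/2)
1/(D(-295) + w(t(-9))) = 1/(3/2 + (-22656 + ((-9)³)² + 140*(-9)³)) = 1/(3/2 + (-22656 + (-729)² + 140*(-729))) = 1/(3/2 + (-22656 + 531441 - 102060)) = 1/(3/2 + 406725) = 1/(813453/2) = 2/813453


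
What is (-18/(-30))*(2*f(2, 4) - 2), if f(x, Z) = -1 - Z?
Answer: -36/5 ≈ -7.2000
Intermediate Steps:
(-18/(-30))*(2*f(2, 4) - 2) = (-18/(-30))*(2*(-1 - 1*4) - 2) = (-18*(-1)/30)*(2*(-1 - 4) - 2) = (-9*(-1/15))*(2*(-5) - 2) = 3*(-10 - 2)/5 = (⅗)*(-12) = -36/5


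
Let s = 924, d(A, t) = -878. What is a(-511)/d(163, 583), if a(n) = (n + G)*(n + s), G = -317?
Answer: 170982/439 ≈ 389.48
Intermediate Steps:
a(n) = (-317 + n)*(924 + n) (a(n) = (n - 317)*(n + 924) = (-317 + n)*(924 + n))
a(-511)/d(163, 583) = (-292908 + (-511)² + 607*(-511))/(-878) = (-292908 + 261121 - 310177)*(-1/878) = -341964*(-1/878) = 170982/439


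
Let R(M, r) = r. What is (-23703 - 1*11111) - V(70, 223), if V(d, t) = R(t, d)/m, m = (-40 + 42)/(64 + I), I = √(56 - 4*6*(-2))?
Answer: -37054 - 70*√26 ≈ -37411.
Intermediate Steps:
I = 2*√26 (I = √(56 - 24*(-2)) = √(56 + 48) = √104 = 2*√26 ≈ 10.198)
m = 2/(64 + 2*√26) (m = (-40 + 42)/(64 + 2*√26) = 2/(64 + 2*√26) ≈ 0.026955)
V(d, t) = d/(16/499 - √26/998)
(-23703 - 1*11111) - V(70, 223) = (-23703 - 1*11111) - 70*(32 + √26) = (-23703 - 11111) - (2240 + 70*√26) = -34814 + (-2240 - 70*√26) = -37054 - 70*√26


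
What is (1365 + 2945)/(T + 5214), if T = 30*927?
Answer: 2155/16512 ≈ 0.13051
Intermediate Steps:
T = 27810
(1365 + 2945)/(T + 5214) = (1365 + 2945)/(27810 + 5214) = 4310/33024 = 4310*(1/33024) = 2155/16512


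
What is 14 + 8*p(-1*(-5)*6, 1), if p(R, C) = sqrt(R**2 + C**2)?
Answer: 14 + 8*sqrt(901) ≈ 254.13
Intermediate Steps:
p(R, C) = sqrt(C**2 + R**2)
14 + 8*p(-1*(-5)*6, 1) = 14 + 8*sqrt(1**2 + (-1*(-5)*6)**2) = 14 + 8*sqrt(1 + (5*6)**2) = 14 + 8*sqrt(1 + 30**2) = 14 + 8*sqrt(1 + 900) = 14 + 8*sqrt(901)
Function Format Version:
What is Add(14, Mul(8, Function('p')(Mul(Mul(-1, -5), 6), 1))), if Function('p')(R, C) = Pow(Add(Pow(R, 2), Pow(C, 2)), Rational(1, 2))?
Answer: Add(14, Mul(8, Pow(901, Rational(1, 2)))) ≈ 254.13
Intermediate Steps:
Function('p')(R, C) = Pow(Add(Pow(C, 2), Pow(R, 2)), Rational(1, 2))
Add(14, Mul(8, Function('p')(Mul(Mul(-1, -5), 6), 1))) = Add(14, Mul(8, Pow(Add(Pow(1, 2), Pow(Mul(Mul(-1, -5), 6), 2)), Rational(1, 2)))) = Add(14, Mul(8, Pow(Add(1, Pow(Mul(5, 6), 2)), Rational(1, 2)))) = Add(14, Mul(8, Pow(Add(1, Pow(30, 2)), Rational(1, 2)))) = Add(14, Mul(8, Pow(Add(1, 900), Rational(1, 2)))) = Add(14, Mul(8, Pow(901, Rational(1, 2))))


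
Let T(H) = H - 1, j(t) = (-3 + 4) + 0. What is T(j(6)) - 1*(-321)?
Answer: 321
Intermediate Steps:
j(t) = 1 (j(t) = 1 + 0 = 1)
T(H) = -1 + H
T(j(6)) - 1*(-321) = (-1 + 1) - 1*(-321) = 0 + 321 = 321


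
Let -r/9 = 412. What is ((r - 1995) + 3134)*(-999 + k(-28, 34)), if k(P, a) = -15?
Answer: 2604966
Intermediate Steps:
r = -3708 (r = -9*412 = -3708)
((r - 1995) + 3134)*(-999 + k(-28, 34)) = ((-3708 - 1995) + 3134)*(-999 - 15) = (-5703 + 3134)*(-1014) = -2569*(-1014) = 2604966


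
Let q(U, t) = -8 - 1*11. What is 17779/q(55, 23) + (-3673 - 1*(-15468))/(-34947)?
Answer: -621546818/663993 ≈ -936.07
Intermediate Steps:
q(U, t) = -19 (q(U, t) = -8 - 11 = -19)
17779/q(55, 23) + (-3673 - 1*(-15468))/(-34947) = 17779/(-19) + (-3673 - 1*(-15468))/(-34947) = 17779*(-1/19) + (-3673 + 15468)*(-1/34947) = -17779/19 + 11795*(-1/34947) = -17779/19 - 11795/34947 = -621546818/663993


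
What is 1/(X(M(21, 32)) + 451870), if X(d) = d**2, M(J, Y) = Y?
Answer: 1/452894 ≈ 2.2080e-6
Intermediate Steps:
1/(X(M(21, 32)) + 451870) = 1/(32**2 + 451870) = 1/(1024 + 451870) = 1/452894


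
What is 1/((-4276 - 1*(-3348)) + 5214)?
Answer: 1/4286 ≈ 0.00023332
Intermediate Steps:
1/((-4276 - 1*(-3348)) + 5214) = 1/((-4276 + 3348) + 5214) = 1/(-928 + 5214) = 1/4286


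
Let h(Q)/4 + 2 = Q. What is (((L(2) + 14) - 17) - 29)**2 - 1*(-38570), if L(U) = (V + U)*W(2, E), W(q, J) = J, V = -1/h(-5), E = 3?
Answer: 30764505/784 ≈ 39240.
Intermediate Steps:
h(Q) = -8 + 4*Q
V = 1/28 (V = -1/(-8 + 4*(-5)) = -1/(-8 - 20) = -1/(-28) = -1*(-1/28) = 1/28 ≈ 0.035714)
L(U) = 3/28 + 3*U (L(U) = (1/28 + U)*3 = 3/28 + 3*U)
(((L(2) + 14) - 17) - 29)**2 - 1*(-38570) = ((((3/28 + 3*2) + 14) - 17) - 29)**2 - 1*(-38570) = ((((3/28 + 6) + 14) - 17) - 29)**2 + 38570 = (((171/28 + 14) - 17) - 29)**2 + 38570 = ((563/28 - 17) - 29)**2 + 38570 = (87/28 - 29)**2 + 38570 = (-725/28)**2 + 38570 = 525625/784 + 38570 = 30764505/784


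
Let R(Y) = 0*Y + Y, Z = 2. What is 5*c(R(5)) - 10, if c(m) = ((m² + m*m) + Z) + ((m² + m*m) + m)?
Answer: 525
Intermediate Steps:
R(Y) = Y (R(Y) = 0 + Y = Y)
c(m) = 2 + m + 4*m² (c(m) = ((m² + m*m) + 2) + ((m² + m*m) + m) = ((m² + m²) + 2) + ((m² + m²) + m) = (2*m² + 2) + (2*m² + m) = (2 + 2*m²) + (m + 2*m²) = 2 + m + 4*m²)
5*c(R(5)) - 10 = 5*(2 + 5 + 4*5²) - 10 = 5*(2 + 5 + 4*25) - 10 = 5*(2 + 5 + 100) - 10 = 5*107 - 10 = 535 - 10 = 525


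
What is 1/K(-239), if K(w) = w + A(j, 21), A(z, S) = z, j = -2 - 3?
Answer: -1/244 ≈ -0.0040984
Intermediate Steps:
j = -5
K(w) = -5 + w (K(w) = w - 5 = -5 + w)
1/K(-239) = 1/(-5 - 239) = 1/(-244) = -1/244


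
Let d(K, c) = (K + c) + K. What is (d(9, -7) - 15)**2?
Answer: 16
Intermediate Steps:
d(K, c) = c + 2*K
(d(9, -7) - 15)**2 = ((-7 + 2*9) - 15)**2 = ((-7 + 18) - 15)**2 = (11 - 15)**2 = (-4)**2 = 16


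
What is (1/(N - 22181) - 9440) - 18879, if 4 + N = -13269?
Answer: -1004021827/35454 ≈ -28319.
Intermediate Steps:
N = -13273 (N = -4 - 13269 = -13273)
(1/(N - 22181) - 9440) - 18879 = (1/(-13273 - 22181) - 9440) - 18879 = (1/(-35454) - 9440) - 18879 = (-1/35454 - 9440) - 18879 = -334685761/35454 - 18879 = -1004021827/35454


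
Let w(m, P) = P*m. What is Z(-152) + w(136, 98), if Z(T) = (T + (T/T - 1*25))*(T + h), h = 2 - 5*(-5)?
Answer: 35328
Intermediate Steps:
h = 27 (h = 2 + 25 = 27)
Z(T) = (-24 + T)*(27 + T) (Z(T) = (T + (T/T - 1*25))*(T + 27) = (T + (1 - 25))*(27 + T) = (T - 24)*(27 + T) = (-24 + T)*(27 + T))
Z(-152) + w(136, 98) = (-648 + (-152)**2 + 3*(-152)) + 98*136 = (-648 + 23104 - 456) + 13328 = 22000 + 13328 = 35328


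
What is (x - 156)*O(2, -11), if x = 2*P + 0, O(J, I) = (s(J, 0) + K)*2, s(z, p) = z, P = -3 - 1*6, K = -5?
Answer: 1044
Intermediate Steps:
P = -9 (P = -3 - 6 = -9)
O(J, I) = -10 + 2*J (O(J, I) = (J - 5)*2 = (-5 + J)*2 = -10 + 2*J)
x = -18 (x = 2*(-9) + 0 = -18 + 0 = -18)
(x - 156)*O(2, -11) = (-18 - 156)*(-10 + 2*2) = -174*(-10 + 4) = -174*(-6) = 1044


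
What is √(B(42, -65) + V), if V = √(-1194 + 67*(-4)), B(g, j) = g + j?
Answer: √(-23 + I*√1462) ≈ 3.2879 + 5.8147*I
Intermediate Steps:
V = I*√1462 (V = √(-1194 - 268) = √(-1462) = I*√1462 ≈ 38.236*I)
√(B(42, -65) + V) = √((42 - 65) + I*√1462) = √(-23 + I*√1462)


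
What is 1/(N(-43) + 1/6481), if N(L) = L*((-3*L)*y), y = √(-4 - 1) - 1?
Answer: 232992649948/7754461231768909 + 232992643467*I*√5/7754461231768909 ≈ 3.0046e-5 + 6.7185e-5*I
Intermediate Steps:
y = -1 + I*√5 (y = √(-5) - 1 = I*√5 - 1 = -1 + I*√5 ≈ -1.0 + 2.2361*I)
N(L) = -3*L²*(-1 + I*√5) (N(L) = L*((-3*L)*(-1 + I*√5)) = L*(-3*L*(-1 + I*√5)) = -3*L²*(-1 + I*√5))
1/(N(-43) + 1/6481) = 1/(3*(-43)²*(1 - I*√5) + 1/6481) = 1/(3*1849*(1 - I*√5) + 1/6481) = 1/((5547 - 5547*I*√5) + 1/6481) = 1/(35950108/6481 - 5547*I*√5)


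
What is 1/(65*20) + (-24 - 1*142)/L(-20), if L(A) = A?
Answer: 10791/1300 ≈ 8.3008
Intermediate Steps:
1/(65*20) + (-24 - 1*142)/L(-20) = 1/(65*20) + (-24 - 1*142)/(-20) = (1/65)*(1/20) + (-24 - 142)*(-1/20) = 1/1300 - 166*(-1/20) = 1/1300 + 83/10 = 10791/1300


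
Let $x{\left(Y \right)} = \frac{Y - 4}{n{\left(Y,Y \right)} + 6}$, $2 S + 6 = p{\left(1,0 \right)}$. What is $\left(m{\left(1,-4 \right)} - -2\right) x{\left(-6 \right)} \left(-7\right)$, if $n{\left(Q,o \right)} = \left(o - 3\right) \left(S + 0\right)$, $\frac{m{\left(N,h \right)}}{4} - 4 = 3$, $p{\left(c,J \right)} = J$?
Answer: $\frac{700}{11} \approx 63.636$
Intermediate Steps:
$S = -3$ ($S = -3 + \frac{1}{2} \cdot 0 = -3 + 0 = -3$)
$m{\left(N,h \right)} = 28$ ($m{\left(N,h \right)} = 16 + 4 \cdot 3 = 16 + 12 = 28$)
$n{\left(Q,o \right)} = 9 - 3 o$ ($n{\left(Q,o \right)} = \left(o - 3\right) \left(-3 + 0\right) = \left(-3 + o\right) \left(-3\right) = 9 - 3 o$)
$x{\left(Y \right)} = \frac{-4 + Y}{15 - 3 Y}$ ($x{\left(Y \right)} = \frac{Y - 4}{\left(9 - 3 Y\right) + 6} = \frac{-4 + Y}{15 - 3 Y}$)
$\left(m{\left(1,-4 \right)} - -2\right) x{\left(-6 \right)} \left(-7\right) = \left(28 - -2\right) \frac{4 - -6}{3 \left(-5 - 6\right)} \left(-7\right) = \left(28 + 2\right) \frac{4 + 6}{3 \left(-11\right)} \left(-7\right) = 30 \cdot \frac{1}{3} \left(- \frac{1}{11}\right) 10 \left(-7\right) = 30 \left(- \frac{10}{33}\right) \left(-7\right) = \left(- \frac{100}{11}\right) \left(-7\right) = \frac{700}{11}$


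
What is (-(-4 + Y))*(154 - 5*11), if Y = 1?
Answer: 297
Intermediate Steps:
(-(-4 + Y))*(154 - 5*11) = (-(-4 + 1))*(154 - 5*11) = (-1*(-3))*(154 - 55) = 3*99 = 297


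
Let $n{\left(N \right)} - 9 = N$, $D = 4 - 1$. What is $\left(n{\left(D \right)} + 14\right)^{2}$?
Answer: $676$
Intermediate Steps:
$D = 3$
$n{\left(N \right)} = 9 + N$
$\left(n{\left(D \right)} + 14\right)^{2} = \left(\left(9 + 3\right) + 14\right)^{2} = \left(12 + 14\right)^{2} = 26^{2} = 676$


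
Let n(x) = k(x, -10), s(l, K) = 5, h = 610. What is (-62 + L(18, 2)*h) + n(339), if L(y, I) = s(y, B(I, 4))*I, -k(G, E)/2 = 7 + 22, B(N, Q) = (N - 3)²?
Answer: 5980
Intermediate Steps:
B(N, Q) = (-3 + N)²
k(G, E) = -58 (k(G, E) = -2*(7 + 22) = -2*29 = -58)
n(x) = -58
L(y, I) = 5*I
(-62 + L(18, 2)*h) + n(339) = (-62 + (5*2)*610) - 58 = (-62 + 10*610) - 58 = (-62 + 6100) - 58 = 6038 - 58 = 5980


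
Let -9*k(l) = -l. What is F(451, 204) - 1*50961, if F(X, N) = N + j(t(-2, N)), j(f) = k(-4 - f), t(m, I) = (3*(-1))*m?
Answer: -456823/9 ≈ -50758.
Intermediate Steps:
t(m, I) = -3*m
k(l) = l/9 (k(l) = -(-1)*l/9 = l/9)
j(f) = -4/9 - f/9 (j(f) = (-4 - f)/9 = -4/9 - f/9)
F(X, N) = -10/9 + N (F(X, N) = N + (-4/9 - (-1)*(-2)/3) = N + (-4/9 - ⅑*6) = N + (-4/9 - ⅔) = N - 10/9 = -10/9 + N)
F(451, 204) - 1*50961 = (-10/9 + 204) - 1*50961 = 1826/9 - 50961 = -456823/9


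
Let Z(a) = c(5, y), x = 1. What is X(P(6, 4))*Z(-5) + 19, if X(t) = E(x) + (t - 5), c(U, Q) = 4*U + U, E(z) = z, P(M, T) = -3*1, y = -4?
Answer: -156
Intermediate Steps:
P(M, T) = -3
c(U, Q) = 5*U
X(t) = -4 + t (X(t) = 1 + (t - 5) = 1 + (-5 + t) = -4 + t)
Z(a) = 25 (Z(a) = 5*5 = 25)
X(P(6, 4))*Z(-5) + 19 = (-4 - 3)*25 + 19 = -7*25 + 19 = -175 + 19 = -156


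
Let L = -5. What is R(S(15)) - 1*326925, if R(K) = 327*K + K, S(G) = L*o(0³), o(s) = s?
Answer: -326925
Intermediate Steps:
S(G) = 0 (S(G) = -5*0³ = -5*0 = 0)
R(K) = 328*K
R(S(15)) - 1*326925 = 328*0 - 1*326925 = 0 - 326925 = -326925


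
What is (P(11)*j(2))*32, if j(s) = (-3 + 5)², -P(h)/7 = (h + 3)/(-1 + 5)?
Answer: -3136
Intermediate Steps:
P(h) = -21/4 - 7*h/4 (P(h) = -7*(h + 3)/(-1 + 5) = -7*(3 + h)/4 = -7*(¾ + h/4) = -21/4 - 7*h/4)
j(s) = 4 (j(s) = 2² = 4)
(P(11)*j(2))*32 = ((-21/4 - 7/4*11)*4)*32 = ((-21/4 - 77/4)*4)*32 = -49/2*4*32 = -98*32 = -3136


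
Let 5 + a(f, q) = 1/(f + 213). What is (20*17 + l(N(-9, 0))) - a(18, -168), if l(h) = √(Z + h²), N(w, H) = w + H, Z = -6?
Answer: 79694/231 + 5*√3 ≈ 353.66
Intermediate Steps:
a(f, q) = -5 + 1/(213 + f) (a(f, q) = -5 + 1/(f + 213) = -5 + 1/(213 + f))
N(w, H) = H + w
l(h) = √(-6 + h²)
(20*17 + l(N(-9, 0))) - a(18, -168) = (20*17 + √(-6 + (0 - 9)²)) - (-1064 - 5*18)/(213 + 18) = (340 + √(-6 + (-9)²)) - (-1064 - 90)/231 = (340 + √(-6 + 81)) - (-1154)/231 = (340 + √75) - 1*(-1154/231) = (340 + 5*√3) + 1154/231 = 79694/231 + 5*√3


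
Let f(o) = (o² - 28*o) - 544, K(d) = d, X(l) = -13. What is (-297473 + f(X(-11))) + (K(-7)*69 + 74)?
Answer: -297893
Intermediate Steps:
f(o) = -544 + o² - 28*o
(-297473 + f(X(-11))) + (K(-7)*69 + 74) = (-297473 + (-544 + (-13)² - 28*(-13))) + (-7*69 + 74) = (-297473 + (-544 + 169 + 364)) + (-483 + 74) = (-297473 - 11) - 409 = -297484 - 409 = -297893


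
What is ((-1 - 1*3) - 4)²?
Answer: 64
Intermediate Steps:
((-1 - 1*3) - 4)² = ((-1 - 3) - 4)² = (-4 - 4)² = (-8)² = 64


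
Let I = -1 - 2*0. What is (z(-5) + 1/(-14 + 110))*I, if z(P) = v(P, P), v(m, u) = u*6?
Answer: 2879/96 ≈ 29.990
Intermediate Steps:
v(m, u) = 6*u
z(P) = 6*P
I = -1 (I = -1 + 0 = -1)
(z(-5) + 1/(-14 + 110))*I = (6*(-5) + 1/(-14 + 110))*(-1) = (-30 + 1/96)*(-1) = -2879/96*(-1) = 2879/96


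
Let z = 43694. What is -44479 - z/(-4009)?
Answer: -178272617/4009 ≈ -44468.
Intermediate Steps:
-44479 - z/(-4009) = -44479 - 43694/(-4009) = -44479 - 43694*(-1)/4009 = -44479 - 1*(-43694/4009) = -44479 + 43694/4009 = -178272617/4009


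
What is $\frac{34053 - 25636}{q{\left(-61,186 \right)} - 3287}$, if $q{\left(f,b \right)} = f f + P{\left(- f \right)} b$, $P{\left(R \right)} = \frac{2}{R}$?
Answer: $\frac{513437}{26846} \approx 19.125$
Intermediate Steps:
$q{\left(f,b \right)} = f^{2} - \frac{2 b}{f}$ ($q{\left(f,b \right)} = f f + \frac{2}{\left(-1\right) f} b = f^{2} + 2 \left(- \frac{1}{f}\right) b = f^{2} + - \frac{2}{f} b = f^{2} - \frac{2 b}{f}$)
$\frac{34053 - 25636}{q{\left(-61,186 \right)} - 3287} = \frac{34053 - 25636}{\frac{\left(-61\right)^{3} - 372}{-61} - 3287} = \frac{8417}{- \frac{-226981 - 372}{61} - 3287} = \frac{8417}{\left(- \frac{1}{61}\right) \left(-227353\right) - 3287} = \frac{8417}{\frac{227353}{61} - 3287} = \frac{8417}{\frac{26846}{61}} = 8417 \cdot \frac{61}{26846} = \frac{513437}{26846}$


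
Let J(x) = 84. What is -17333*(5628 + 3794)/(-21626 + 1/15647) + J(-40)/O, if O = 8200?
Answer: 5238444773032541/693683143050 ≈ 7551.6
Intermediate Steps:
-17333*(5628 + 3794)/(-21626 + 1/15647) + J(-40)/O = -17333*(5628 + 3794)/(-21626 + 1/15647) + 84/8200 = -17333*9422/(-21626 + 1/15647) + 84*(1/8200) = -17333/((-338382021/15647*1/9422)) + 21/2050 = -17333/(-338382021/147426034) + 21/2050 = -17333*(-147426034/338382021) + 21/2050 = 2555335447322/338382021 + 21/2050 = 5238444773032541/693683143050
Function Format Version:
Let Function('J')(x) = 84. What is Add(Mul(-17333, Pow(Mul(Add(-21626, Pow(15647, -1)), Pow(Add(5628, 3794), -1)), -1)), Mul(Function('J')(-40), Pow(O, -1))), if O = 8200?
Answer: Rational(5238444773032541, 693683143050) ≈ 7551.6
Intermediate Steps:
Add(Mul(-17333, Pow(Mul(Add(-21626, Pow(15647, -1)), Pow(Add(5628, 3794), -1)), -1)), Mul(Function('J')(-40), Pow(O, -1))) = Add(Mul(-17333, Pow(Mul(Add(-21626, Pow(15647, -1)), Pow(Add(5628, 3794), -1)), -1)), Mul(84, Pow(8200, -1))) = Add(Mul(-17333, Pow(Mul(Add(-21626, Rational(1, 15647)), Pow(9422, -1)), -1)), Mul(84, Rational(1, 8200))) = Add(Mul(-17333, Pow(Mul(Rational(-338382021, 15647), Rational(1, 9422)), -1)), Rational(21, 2050)) = Add(Mul(-17333, Pow(Rational(-338382021, 147426034), -1)), Rational(21, 2050)) = Add(Mul(-17333, Rational(-147426034, 338382021)), Rational(21, 2050)) = Add(Rational(2555335447322, 338382021), Rational(21, 2050)) = Rational(5238444773032541, 693683143050)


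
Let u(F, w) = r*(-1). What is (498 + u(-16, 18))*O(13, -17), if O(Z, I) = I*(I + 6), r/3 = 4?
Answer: 90882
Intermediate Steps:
r = 12 (r = 3*4 = 12)
u(F, w) = -12 (u(F, w) = 12*(-1) = -12)
O(Z, I) = I*(6 + I)
(498 + u(-16, 18))*O(13, -17) = (498 - 12)*(-17*(6 - 17)) = 486*(-17*(-11)) = 486*187 = 90882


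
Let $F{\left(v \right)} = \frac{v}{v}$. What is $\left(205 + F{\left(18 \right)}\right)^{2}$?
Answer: $42436$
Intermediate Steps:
$F{\left(v \right)} = 1$
$\left(205 + F{\left(18 \right)}\right)^{2} = \left(205 + 1\right)^{2} = 206^{2} = 42436$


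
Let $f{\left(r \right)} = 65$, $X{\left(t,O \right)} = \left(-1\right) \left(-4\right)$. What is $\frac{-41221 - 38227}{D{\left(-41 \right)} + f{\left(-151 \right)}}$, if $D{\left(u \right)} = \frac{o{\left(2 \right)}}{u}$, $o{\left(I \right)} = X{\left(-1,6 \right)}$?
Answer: $- \frac{3257368}{2661} \approx -1224.1$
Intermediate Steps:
$X{\left(t,O \right)} = 4$
$o{\left(I \right)} = 4$
$D{\left(u \right)} = \frac{4}{u}$
$\frac{-41221 - 38227}{D{\left(-41 \right)} + f{\left(-151 \right)}} = \frac{-41221 - 38227}{\frac{4}{-41} + 65} = - \frac{79448}{4 \left(- \frac{1}{41}\right) + 65} = - \frac{79448}{- \frac{4}{41} + 65} = - \frac{79448}{\frac{2661}{41}} = \left(-79448\right) \frac{41}{2661} = - \frac{3257368}{2661}$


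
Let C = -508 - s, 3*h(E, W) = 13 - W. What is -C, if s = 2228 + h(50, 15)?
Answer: 8206/3 ≈ 2735.3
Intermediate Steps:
h(E, W) = 13/3 - W/3 (h(E, W) = (13 - W)/3 = 13/3 - W/3)
s = 6682/3 (s = 2228 + (13/3 - ⅓*15) = 2228 + (13/3 - 5) = 2228 - ⅔ = 6682/3 ≈ 2227.3)
C = -8206/3 (C = -508 - 1*6682/3 = -508 - 6682/3 = -8206/3 ≈ -2735.3)
-C = -1*(-8206/3) = 8206/3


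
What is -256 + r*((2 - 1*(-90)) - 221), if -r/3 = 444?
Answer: 171572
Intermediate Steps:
r = -1332 (r = -3*444 = -1332)
-256 + r*((2 - 1*(-90)) - 221) = -256 - 1332*((2 - 1*(-90)) - 221) = -256 - 1332*((2 + 90) - 221) = -256 - 1332*(92 - 221) = -256 - 1332*(-129) = -256 + 171828 = 171572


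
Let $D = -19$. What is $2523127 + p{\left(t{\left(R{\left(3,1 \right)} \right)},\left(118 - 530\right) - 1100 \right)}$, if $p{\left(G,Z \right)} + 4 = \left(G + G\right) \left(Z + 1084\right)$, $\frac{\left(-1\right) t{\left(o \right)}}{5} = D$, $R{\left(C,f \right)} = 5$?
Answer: $2441803$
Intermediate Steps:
$t{\left(o \right)} = 95$ ($t{\left(o \right)} = \left(-5\right) \left(-19\right) = 95$)
$p{\left(G,Z \right)} = -4 + 2 G \left(1084 + Z\right)$ ($p{\left(G,Z \right)} = -4 + \left(G + G\right) \left(Z + 1084\right) = -4 + 2 G \left(1084 + Z\right)$)
$2523127 + p{\left(t{\left(R{\left(3,1 \right)} \right)},\left(118 - 530\right) - 1100 \right)} = 2523127 + \left(-4 + 2168 \cdot 95 + 2 \cdot 95 \left(\left(118 - 530\right) - 1100\right)\right) = 2523127 + \left(-4 + 205960 + 2 \cdot 95 \left(\left(118 - 530\right) - 1100\right)\right) = 2523127 + \left(-4 + 205960 + 2 \cdot 95 \left(-412 - 1100\right)\right) = 2523127 + \left(-4 + 205960 + 2 \cdot 95 \left(-1512\right)\right) = 2523127 - 81324 = 2441803$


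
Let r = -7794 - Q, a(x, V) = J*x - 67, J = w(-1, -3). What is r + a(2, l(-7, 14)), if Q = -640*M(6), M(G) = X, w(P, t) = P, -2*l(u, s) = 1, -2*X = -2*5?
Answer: -4663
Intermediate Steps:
X = 5 (X = -(-1)*5 = -1/2*(-10) = 5)
l(u, s) = -1/2 (l(u, s) = -1/2*1 = -1/2)
M(G) = 5
J = -1
Q = -3200 (Q = -640*5 = -3200)
a(x, V) = -67 - x (a(x, V) = -x - 67 = -67 - x)
r = -4594 (r = -7794 - 1*(-3200) = -7794 + 3200 = -4594)
r + a(2, l(-7, 14)) = -4594 + (-67 - 1*2) = -4594 + (-67 - 2) = -4594 - 69 = -4663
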